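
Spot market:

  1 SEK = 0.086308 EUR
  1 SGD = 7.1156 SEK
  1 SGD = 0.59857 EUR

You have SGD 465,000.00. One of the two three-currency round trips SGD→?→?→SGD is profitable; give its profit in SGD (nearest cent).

Profitable loop is SGD → SEK → EUR → SGD:
SGD 465,000.00 × 7.1156 = SEK 3,308,754.00
SEK 3,308,754.00 × 0.086308 = EUR 285,571.94
EUR 285,571.94 ÷ 0.59857 = SGD 477,090.30
Profit = SGD 477,090.30 − SGD 465,000.00

Profit: SGD 12,090.30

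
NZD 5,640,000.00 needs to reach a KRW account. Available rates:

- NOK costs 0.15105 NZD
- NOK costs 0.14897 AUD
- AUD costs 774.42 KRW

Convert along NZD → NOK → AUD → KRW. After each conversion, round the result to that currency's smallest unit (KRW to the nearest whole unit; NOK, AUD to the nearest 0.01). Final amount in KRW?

NZD 5,640,000.00 ÷ 0.15105 = NOK 37,338,629.59
NOK 37,338,629.59 × 0.14897 = AUD 5,562,335.65
AUD 5,562,335.65 × 774.42 = KRW 4,307,583,974

KRW 4,307,583,974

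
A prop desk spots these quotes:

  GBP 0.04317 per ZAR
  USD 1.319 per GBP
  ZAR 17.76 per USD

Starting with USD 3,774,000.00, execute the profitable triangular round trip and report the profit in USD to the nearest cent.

Profitable loop is USD → ZAR → GBP → USD:
USD 3,774,000.00 × 17.76 = ZAR 67,026,240.00
ZAR 67,026,240.00 × 0.04317 = GBP 2,893,522.78
GBP 2,893,522.78 × 1.319 = USD 3,816,556.55
Profit = USD 3,816,556.55 − USD 3,774,000.00

Profit: USD 42,556.55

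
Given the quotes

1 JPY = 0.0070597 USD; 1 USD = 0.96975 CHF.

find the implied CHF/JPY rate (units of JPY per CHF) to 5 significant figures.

1 CHF ÷ 0.96975 = 1.03119 USD
1.03119 USD ÷ 0.0070597 = 146.068 JPY

CHF/JPY = 146.07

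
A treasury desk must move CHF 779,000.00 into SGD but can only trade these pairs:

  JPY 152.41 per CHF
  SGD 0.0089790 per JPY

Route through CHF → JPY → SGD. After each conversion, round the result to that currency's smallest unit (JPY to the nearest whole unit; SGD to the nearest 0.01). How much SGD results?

CHF 779,000.00 × 152.41 = JPY 118,727,390
JPY 118,727,390 × 0.0089790 = SGD 1,066,053.23

SGD 1,066,053.23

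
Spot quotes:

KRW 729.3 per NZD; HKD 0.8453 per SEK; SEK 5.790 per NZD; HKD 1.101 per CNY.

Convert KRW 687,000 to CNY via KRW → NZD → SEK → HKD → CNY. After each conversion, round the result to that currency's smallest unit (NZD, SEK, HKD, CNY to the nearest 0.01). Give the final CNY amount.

KRW 687,000 ÷ 729.3 = NZD 942.00
NZD 942.00 × 5.790 = SEK 5,454.18
SEK 5,454.18 × 0.8453 = HKD 4,610.42
HKD 4,610.42 ÷ 1.101 = CNY 4,187.48

CNY 4,187.48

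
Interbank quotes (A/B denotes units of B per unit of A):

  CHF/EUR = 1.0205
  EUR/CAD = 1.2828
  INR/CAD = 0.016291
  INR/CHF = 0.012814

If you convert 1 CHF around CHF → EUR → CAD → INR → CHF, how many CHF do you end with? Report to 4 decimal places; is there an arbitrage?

1.0297 (arbitrage exists)

Around CHF → EUR → CAD → INR → CHF: 1 × 1.0205 × 1.2828 ÷ 0.016291 × 0.012814 = 1.029696
Product > 1; profitable direction is CHF → EUR → CAD → INR → CHF.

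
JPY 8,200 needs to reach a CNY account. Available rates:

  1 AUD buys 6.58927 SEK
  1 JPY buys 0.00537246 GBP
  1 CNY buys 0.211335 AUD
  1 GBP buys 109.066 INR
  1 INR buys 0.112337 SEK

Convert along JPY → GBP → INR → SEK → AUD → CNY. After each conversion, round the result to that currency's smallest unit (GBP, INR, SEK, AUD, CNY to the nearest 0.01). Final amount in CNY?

CNY 387.58

JPY 8,200 × 0.00537246 = GBP 44.05
GBP 44.05 × 109.066 = INR 4,804.36
INR 4,804.36 × 0.112337 = SEK 539.71
SEK 539.71 ÷ 6.58927 = AUD 81.91
AUD 81.91 ÷ 0.211335 = CNY 387.58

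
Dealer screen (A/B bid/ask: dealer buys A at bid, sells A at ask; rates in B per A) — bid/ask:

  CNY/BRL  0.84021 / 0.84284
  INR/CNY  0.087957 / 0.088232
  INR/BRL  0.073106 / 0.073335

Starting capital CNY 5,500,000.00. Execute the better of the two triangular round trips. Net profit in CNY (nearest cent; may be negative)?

Net profit: CNY 42,550.36

Best loop CNY → BRL → INR → CNY:
CNY 5,500,000.00 × 0.84021 (sell CNY at bid) = BRL 4,621,155.00
BRL 4,621,155.00 ÷ 0.073335 (buy INR at ask) = INR 63,014,317.86
INR 63,014,317.86 × 0.087957 (sell INR at bid) = CNY 5,542,550.36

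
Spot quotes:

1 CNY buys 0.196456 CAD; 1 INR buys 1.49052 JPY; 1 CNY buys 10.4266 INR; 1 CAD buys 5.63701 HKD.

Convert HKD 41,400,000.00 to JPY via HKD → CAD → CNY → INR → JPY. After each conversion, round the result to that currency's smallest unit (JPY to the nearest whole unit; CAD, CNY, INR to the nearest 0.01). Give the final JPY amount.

HKD 41,400,000.00 ÷ 5.63701 = CAD 7,344,319.06
CAD 7,344,319.06 ÷ 0.196456 = CNY 37,384,040.50
CNY 37,384,040.50 × 10.4266 = INR 389,788,436.68
INR 389,788,436.68 × 1.49052 = JPY 580,987,461

JPY 580,987,461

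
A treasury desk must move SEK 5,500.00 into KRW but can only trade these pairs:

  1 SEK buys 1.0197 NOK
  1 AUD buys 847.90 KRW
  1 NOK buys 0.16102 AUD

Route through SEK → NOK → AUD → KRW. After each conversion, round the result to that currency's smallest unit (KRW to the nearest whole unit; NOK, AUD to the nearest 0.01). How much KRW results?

KRW 765,705

SEK 5,500.00 × 1.0197 = NOK 5,608.35
NOK 5,608.35 × 0.16102 = AUD 903.06
AUD 903.06 × 847.90 = KRW 765,705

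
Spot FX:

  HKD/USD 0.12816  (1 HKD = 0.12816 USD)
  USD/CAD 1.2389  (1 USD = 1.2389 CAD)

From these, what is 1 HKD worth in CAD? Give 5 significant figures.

HKD/CAD = 0.15878

1 HKD × 0.12816 = 0.12816 USD
0.12816 USD × 1.2389 = 0.158777 CAD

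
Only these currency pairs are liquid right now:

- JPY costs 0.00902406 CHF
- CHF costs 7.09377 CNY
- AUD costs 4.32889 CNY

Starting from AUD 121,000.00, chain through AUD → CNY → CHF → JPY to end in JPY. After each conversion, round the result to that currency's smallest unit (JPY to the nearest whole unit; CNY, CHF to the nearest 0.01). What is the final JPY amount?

JPY 8,182,440

AUD 121,000.00 × 4.32889 = CNY 523,795.69
CNY 523,795.69 ÷ 7.09377 = CHF 73,838.83
CHF 73,838.83 ÷ 0.00902406 = JPY 8,182,440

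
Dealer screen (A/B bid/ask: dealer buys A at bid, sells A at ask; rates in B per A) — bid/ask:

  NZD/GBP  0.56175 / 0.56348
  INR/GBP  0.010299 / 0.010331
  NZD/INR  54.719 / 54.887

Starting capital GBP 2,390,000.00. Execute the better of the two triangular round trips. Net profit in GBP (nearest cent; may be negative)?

Best loop GBP → NZD → INR → GBP:
GBP 2,390,000.00 ÷ 0.56348 (buy NZD at ask) = NZD 4,241,499.25
NZD 4,241,499.25 × 54.719 (sell NZD at bid) = INR 232,090,597.71
INR 232,090,597.71 × 0.010299 (sell INR at bid) = GBP 2,390,301.07

Net profit: GBP 301.07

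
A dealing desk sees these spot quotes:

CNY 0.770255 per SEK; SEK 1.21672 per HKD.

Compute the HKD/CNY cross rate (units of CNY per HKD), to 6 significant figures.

HKD/CNY = 0.937185

1 HKD × 1.21672 = 1.21672 SEK
1.21672 SEK × 0.770255 = 0.937185 CNY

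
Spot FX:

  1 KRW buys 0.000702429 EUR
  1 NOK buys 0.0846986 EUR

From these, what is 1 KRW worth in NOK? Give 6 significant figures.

1 KRW × 0.000702429 = 0.000702429 EUR
0.000702429 EUR ÷ 0.0846986 = 0.00829328 NOK

KRW/NOK = 0.00829328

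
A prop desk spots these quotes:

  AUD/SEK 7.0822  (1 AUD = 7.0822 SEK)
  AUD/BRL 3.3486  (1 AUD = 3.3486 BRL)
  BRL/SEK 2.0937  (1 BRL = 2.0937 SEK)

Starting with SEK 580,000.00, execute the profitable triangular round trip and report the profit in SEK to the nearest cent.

Profit: SEK 5,893.20

Profitable loop is SEK → BRL → AUD → SEK:
SEK 580,000.00 ÷ 2.0937 = BRL 277,021.54
BRL 277,021.54 ÷ 3.3486 = AUD 82,727.57
AUD 82,727.57 × 7.0822 = SEK 585,893.20
Profit = SEK 585,893.20 − SEK 580,000.00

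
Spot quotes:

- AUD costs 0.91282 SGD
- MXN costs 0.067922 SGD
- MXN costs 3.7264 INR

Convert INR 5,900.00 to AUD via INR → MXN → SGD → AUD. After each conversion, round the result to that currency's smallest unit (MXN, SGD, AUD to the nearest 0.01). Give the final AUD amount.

INR 5,900.00 ÷ 3.7264 = MXN 1,583.30
MXN 1,583.30 × 0.067922 = SGD 107.54
SGD 107.54 ÷ 0.91282 = AUD 117.81

AUD 117.81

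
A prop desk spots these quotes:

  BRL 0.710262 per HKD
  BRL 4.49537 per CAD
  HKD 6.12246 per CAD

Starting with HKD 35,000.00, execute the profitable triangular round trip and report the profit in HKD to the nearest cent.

Profit: HKD 1,181.70

Profitable loop is HKD → CAD → BRL → HKD:
HKD 35,000.00 ÷ 6.12246 = CAD 5,716.66
CAD 5,716.66 × 4.49537 = BRL 25,698.49
BRL 25,698.49 ÷ 0.710262 = HKD 36,181.70
Profit = HKD 36,181.70 − HKD 35,000.00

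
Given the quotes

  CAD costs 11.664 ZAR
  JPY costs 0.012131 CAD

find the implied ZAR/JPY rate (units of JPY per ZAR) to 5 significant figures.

ZAR/JPY = 7.0673

1 ZAR ÷ 11.664 = 0.0857339 CAD
0.0857339 CAD ÷ 0.012131 = 7.06734 JPY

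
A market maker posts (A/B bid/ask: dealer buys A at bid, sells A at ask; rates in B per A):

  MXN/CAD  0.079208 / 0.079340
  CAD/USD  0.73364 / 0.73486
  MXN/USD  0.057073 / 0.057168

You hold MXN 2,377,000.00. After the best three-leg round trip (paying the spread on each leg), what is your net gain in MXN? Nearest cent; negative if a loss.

Best loop MXN → CAD → USD → MXN:
MXN 2,377,000.00 × 0.079208 (sell MXN at bid) = CAD 188,277.42
CAD 188,277.42 × 0.73364 (sell CAD at bid) = USD 138,127.84
USD 138,127.84 ÷ 0.057168 (buy MXN at ask) = MXN 2,416,174.14

Net profit: MXN 39,174.14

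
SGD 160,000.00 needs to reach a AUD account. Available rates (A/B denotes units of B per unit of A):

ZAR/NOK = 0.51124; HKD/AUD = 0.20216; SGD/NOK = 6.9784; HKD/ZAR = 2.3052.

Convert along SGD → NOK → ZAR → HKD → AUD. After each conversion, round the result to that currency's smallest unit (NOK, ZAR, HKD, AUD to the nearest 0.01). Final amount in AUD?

AUD 191,530.36

SGD 160,000.00 × 6.9784 = NOK 1,116,544.00
NOK 1,116,544.00 ÷ 0.51124 = ZAR 2,183,991.86
ZAR 2,183,991.86 ÷ 2.3052 = HKD 947,419.69
HKD 947,419.69 × 0.20216 = AUD 191,530.36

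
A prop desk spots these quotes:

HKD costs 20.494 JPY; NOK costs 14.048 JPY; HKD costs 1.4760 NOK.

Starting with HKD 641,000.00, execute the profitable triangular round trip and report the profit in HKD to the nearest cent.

Profitable loop is HKD → NOK → JPY → HKD:
HKD 641,000.00 × 1.4760 = NOK 946,116.00
NOK 946,116.00 × 14.048 = JPY 13,291,038
JPY 13,291,038 ÷ 20.494 = HKD 648,533.11
Profit = HKD 648,533.11 − HKD 641,000.00

Profit: HKD 7,533.11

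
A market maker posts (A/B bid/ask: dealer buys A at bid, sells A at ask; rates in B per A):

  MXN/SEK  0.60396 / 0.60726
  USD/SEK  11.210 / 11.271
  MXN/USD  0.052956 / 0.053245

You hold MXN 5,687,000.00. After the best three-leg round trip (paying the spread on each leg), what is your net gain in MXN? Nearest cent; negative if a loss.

Best loop MXN → SEK → USD → MXN:
MXN 5,687,000.00 × 0.60396 (sell MXN at bid) = SEK 3,434,720.52
SEK 3,434,720.52 ÷ 11.271 (buy USD at ask) = USD 304,739.64
USD 304,739.64 ÷ 0.053245 (buy MXN at ask) = MXN 5,723,347.61

Net profit: MXN 36,347.61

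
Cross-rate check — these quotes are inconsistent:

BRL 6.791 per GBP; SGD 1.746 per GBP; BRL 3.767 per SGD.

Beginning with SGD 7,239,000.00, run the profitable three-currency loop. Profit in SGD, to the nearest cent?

Profit: SGD 235,333.08

Profitable loop is SGD → GBP → BRL → SGD:
SGD 7,239,000.00 ÷ 1.746 = GBP 4,146,048.11
GBP 4,146,048.11 × 6.791 = BRL 28,155,812.71
BRL 28,155,812.71 ÷ 3.767 = SGD 7,474,333.08
Profit = SGD 7,474,333.08 − SGD 7,239,000.00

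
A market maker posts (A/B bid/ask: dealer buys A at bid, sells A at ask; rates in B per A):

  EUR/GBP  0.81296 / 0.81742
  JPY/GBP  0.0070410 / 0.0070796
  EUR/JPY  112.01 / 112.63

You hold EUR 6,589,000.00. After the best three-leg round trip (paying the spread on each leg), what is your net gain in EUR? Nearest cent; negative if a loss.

Net profit: EUR 128,781.60

Best loop EUR → GBP → JPY → EUR:
EUR 6,589,000.00 × 0.81296 (sell EUR at bid) = GBP 5,356,593.44
GBP 5,356,593.44 ÷ 0.0070796 (buy JPY at ask) = JPY 756,623,741
JPY 756,623,741 ÷ 112.63 (buy EUR at ask) = EUR 6,717,781.60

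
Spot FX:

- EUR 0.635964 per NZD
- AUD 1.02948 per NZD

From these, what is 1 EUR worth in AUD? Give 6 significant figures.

EUR/AUD = 1.61877

1 EUR ÷ 0.635964 = 1.57242 NZD
1.57242 NZD × 1.02948 = 1.61877 AUD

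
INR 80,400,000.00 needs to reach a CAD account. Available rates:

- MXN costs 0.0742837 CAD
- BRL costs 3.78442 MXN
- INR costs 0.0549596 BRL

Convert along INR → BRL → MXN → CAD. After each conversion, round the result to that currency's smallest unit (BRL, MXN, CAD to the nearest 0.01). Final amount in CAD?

INR 80,400,000.00 × 0.0549596 = BRL 4,418,751.84
BRL 4,418,751.84 × 3.78442 = MXN 16,722,412.84
MXN 16,722,412.84 × 0.0742837 = CAD 1,242,202.70

CAD 1,242,202.70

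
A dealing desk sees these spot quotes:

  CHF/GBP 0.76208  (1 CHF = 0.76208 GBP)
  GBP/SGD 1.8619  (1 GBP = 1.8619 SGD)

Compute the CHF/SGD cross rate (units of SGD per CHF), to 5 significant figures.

1 CHF × 0.76208 = 0.76208 GBP
0.76208 GBP × 1.8619 = 1.41892 SGD

CHF/SGD = 1.4189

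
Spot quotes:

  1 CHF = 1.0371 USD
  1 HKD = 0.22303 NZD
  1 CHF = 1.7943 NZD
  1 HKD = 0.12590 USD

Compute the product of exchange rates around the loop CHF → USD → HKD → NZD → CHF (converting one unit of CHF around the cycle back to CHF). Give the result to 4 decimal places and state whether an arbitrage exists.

Around CHF → USD → HKD → NZD → CHF: 1 × 1.0371 ÷ 0.12590 × 0.22303 ÷ 1.7943 = 1.023913
Product > 1; profitable direction is CHF → USD → HKD → NZD → CHF.

1.0239 (arbitrage exists)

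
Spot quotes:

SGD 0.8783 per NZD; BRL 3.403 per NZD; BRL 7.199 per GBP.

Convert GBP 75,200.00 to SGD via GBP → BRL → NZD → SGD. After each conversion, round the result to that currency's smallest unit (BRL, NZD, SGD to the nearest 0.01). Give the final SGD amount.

GBP 75,200.00 × 7.199 = BRL 541,364.80
BRL 541,364.80 ÷ 3.403 = NZD 159,084.57
NZD 159,084.57 × 0.8783 = SGD 139,723.98

SGD 139,723.98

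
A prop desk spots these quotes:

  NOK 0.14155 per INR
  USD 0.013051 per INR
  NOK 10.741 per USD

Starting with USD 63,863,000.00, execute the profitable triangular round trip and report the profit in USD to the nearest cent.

Profitable loop is USD → INR → NOK → USD:
USD 63,863,000.00 ÷ 0.013051 = INR 4,893,341,506.40
INR 4,893,341,506.40 × 0.14155 = NOK 692,652,490.23
NOK 692,652,490.23 ÷ 10.741 = USD 64,486,778.72
Profit = USD 64,486,778.72 − USD 63,863,000.00

Profit: USD 623,778.72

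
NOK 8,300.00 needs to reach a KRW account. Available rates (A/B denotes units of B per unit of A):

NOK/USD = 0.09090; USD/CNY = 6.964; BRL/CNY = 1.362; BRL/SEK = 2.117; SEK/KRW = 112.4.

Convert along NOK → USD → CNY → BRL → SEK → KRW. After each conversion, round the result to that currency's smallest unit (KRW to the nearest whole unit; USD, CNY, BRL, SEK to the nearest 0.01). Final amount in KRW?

KRW 917,934

NOK 8,300.00 × 0.09090 = USD 754.47
USD 754.47 × 6.964 = CNY 5,254.13
CNY 5,254.13 ÷ 1.362 = BRL 3,857.66
BRL 3,857.66 × 2.117 = SEK 8,166.67
SEK 8,166.67 × 112.4 = KRW 917,934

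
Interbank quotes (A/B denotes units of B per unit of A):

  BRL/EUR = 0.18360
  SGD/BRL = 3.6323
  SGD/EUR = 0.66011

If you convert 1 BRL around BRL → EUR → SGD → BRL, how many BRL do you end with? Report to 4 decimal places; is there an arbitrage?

1.0103 (arbitrage exists)

Around BRL → EUR → SGD → BRL: 1 × 0.18360 ÷ 0.66011 × 3.6323 = 1.010271
Product > 1; profitable direction is BRL → EUR → SGD → BRL.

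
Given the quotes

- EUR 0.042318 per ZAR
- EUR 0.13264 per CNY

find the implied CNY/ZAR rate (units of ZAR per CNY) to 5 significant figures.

CNY/ZAR = 3.1344

1 CNY × 0.13264 = 0.13264 EUR
0.13264 EUR ÷ 0.042318 = 3.13436 ZAR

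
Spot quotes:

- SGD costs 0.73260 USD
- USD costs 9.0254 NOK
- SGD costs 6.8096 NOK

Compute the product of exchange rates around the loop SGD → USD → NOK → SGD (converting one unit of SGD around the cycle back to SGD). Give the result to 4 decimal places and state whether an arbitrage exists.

Around SGD → USD → NOK → SGD: 1 × 0.73260 × 9.0254 ÷ 6.8096 = 0.970983
Product < 1; profitable direction is SGD → NOK → USD → SGD.

0.9710 (arbitrage exists)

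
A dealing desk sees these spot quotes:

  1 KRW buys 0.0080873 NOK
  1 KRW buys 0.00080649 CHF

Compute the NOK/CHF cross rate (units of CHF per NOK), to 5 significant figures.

1 NOK ÷ 0.0080873 = 123.651 KRW
123.651 KRW × 0.00080649 = 0.099723 CHF

NOK/CHF = 0.099723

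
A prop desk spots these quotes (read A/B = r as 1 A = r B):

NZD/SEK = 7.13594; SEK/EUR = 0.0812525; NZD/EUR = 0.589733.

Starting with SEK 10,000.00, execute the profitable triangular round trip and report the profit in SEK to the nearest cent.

Profit: SEK 171.09

Profitable loop is SEK → NZD → EUR → SEK:
SEK 10,000.00 ÷ 7.13594 = NZD 1,401.36
NZD 1,401.36 × 0.589733 = EUR 826.43
EUR 826.43 ÷ 0.0812525 = SEK 10,171.09
Profit = SEK 10,171.09 − SEK 10,000.00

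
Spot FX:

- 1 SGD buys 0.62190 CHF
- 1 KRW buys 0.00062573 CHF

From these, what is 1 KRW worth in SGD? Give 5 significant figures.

KRW/SGD = 0.0010062

1 KRW × 0.00062573 = 0.00062573 CHF
0.00062573 CHF ÷ 0.62190 = 0.00100616 SGD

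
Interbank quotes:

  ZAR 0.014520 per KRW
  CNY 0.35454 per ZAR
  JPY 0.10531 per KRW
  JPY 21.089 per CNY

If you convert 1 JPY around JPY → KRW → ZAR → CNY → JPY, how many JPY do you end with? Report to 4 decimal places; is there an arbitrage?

Around JPY → KRW → ZAR → CNY → JPY: 1 ÷ 0.10531 × 0.014520 × 0.35454 × 21.089 = 1.030904
Product > 1; profitable direction is JPY → KRW → ZAR → CNY → JPY.

1.0309 (arbitrage exists)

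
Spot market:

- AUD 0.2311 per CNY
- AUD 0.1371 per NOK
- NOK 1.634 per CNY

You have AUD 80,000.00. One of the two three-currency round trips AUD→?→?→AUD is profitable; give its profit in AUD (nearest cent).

Profitable loop is AUD → NOK → CNY → AUD:
AUD 80,000.00 ÷ 0.1371 = NOK 583,515.68
NOK 583,515.68 ÷ 1.634 = CNY 357,108.74
CNY 357,108.74 × 0.2311 = AUD 82,527.83
Profit = AUD 82,527.83 − AUD 80,000.00

Profit: AUD 2,527.83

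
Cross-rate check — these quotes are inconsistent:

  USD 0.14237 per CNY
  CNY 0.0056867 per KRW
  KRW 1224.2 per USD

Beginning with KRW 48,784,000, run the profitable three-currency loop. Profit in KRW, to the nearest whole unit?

Profitable loop is KRW → USD → CNY → KRW:
KRW 48,784,000 ÷ 1224.2 = USD 39,849.70
USD 39,849.70 ÷ 0.14237 = CNY 279,902.35
CNY 279,902.35 ÷ 0.0056867 = KRW 49,220,524
Profit = KRW 49,220,524 − KRW 48,784,000

Profit: KRW 436,524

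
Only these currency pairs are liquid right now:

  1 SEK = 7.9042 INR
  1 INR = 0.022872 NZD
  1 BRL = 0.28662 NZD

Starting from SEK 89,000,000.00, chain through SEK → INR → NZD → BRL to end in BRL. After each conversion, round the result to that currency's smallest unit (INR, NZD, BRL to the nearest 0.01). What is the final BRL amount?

SEK 89,000,000.00 × 7.9042 = INR 703,473,800.00
INR 703,473,800.00 × 0.022872 = NZD 16,089,852.75
NZD 16,089,852.75 ÷ 0.28662 = BRL 56,136,531.82

BRL 56,136,531.82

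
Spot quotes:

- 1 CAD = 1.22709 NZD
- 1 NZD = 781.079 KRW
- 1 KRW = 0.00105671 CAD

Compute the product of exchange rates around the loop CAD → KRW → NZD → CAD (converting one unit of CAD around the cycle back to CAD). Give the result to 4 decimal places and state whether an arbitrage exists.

Around CAD → KRW → NZD → CAD: 1 ÷ 0.00105671 ÷ 781.079 ÷ 1.22709 = 0.987354
Product < 1; profitable direction is CAD → NZD → KRW → CAD.

0.9874 (arbitrage exists)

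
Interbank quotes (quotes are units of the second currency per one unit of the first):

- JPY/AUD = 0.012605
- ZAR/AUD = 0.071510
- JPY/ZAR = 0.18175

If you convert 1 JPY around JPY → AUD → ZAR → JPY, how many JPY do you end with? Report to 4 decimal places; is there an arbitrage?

Around JPY → AUD → ZAR → JPY: 1 × 0.012605 ÷ 0.071510 ÷ 0.18175 = 0.969843
Product < 1; profitable direction is JPY → ZAR → AUD → JPY.

0.9698 (arbitrage exists)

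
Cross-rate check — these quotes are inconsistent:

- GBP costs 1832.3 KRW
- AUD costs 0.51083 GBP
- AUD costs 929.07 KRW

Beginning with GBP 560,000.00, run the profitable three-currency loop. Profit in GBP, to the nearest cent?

Profitable loop is GBP → KRW → AUD → GBP:
GBP 560,000.00 × 1832.3 = KRW 1,026,088,000
KRW 1,026,088,000 ÷ 929.07 = AUD 1,104,424.85
AUD 1,104,424.85 × 0.51083 = GBP 564,173.35
Profit = GBP 564,173.35 − GBP 560,000.00

Profit: GBP 4,173.35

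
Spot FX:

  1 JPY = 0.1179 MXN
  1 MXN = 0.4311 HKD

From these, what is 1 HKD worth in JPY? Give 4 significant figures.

1 HKD ÷ 0.4311 = 2.31965 MXN
2.31965 MXN ÷ 0.1179 = 19.6747 JPY

HKD/JPY = 19.67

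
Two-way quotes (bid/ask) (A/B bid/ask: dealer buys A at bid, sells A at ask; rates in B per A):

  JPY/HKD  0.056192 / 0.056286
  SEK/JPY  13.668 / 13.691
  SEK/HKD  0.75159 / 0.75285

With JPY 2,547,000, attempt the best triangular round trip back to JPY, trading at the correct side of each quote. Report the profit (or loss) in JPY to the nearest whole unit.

Net profit: JPY 51,364

Best loop JPY → HKD → SEK → JPY:
JPY 2,547,000 × 0.056192 (sell JPY at bid) = HKD 143,121.02
HKD 143,121.02 ÷ 0.75285 (buy SEK at ask) = SEK 190,105.63
SEK 190,105.63 × 13.668 (sell SEK at bid) = JPY 2,598,364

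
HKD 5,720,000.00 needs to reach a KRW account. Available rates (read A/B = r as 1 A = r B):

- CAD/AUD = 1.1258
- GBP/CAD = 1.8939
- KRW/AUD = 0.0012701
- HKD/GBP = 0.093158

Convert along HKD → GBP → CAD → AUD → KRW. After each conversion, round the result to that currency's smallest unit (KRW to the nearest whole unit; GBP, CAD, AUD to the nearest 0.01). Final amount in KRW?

HKD 5,720,000.00 × 0.093158 = GBP 532,863.76
GBP 532,863.76 × 1.8939 = CAD 1,009,190.68
CAD 1,009,190.68 × 1.1258 = AUD 1,136,146.87
AUD 1,136,146.87 ÷ 0.0012701 = KRW 894,533,399

KRW 894,533,399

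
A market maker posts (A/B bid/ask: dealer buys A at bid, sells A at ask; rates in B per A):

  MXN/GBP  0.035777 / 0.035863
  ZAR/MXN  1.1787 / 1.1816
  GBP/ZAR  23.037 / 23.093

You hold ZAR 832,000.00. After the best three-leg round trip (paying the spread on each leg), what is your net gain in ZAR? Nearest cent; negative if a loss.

Best loop ZAR → GBP → MXN → ZAR:
ZAR 832,000.00 ÷ 23.093 (buy GBP at ask) = GBP 36,028.23
GBP 36,028.23 ÷ 0.035863 (buy MXN at ask) = MXN 1,004,607.36
MXN 1,004,607.36 ÷ 1.1816 (buy ZAR at ask) = ZAR 850,209.34

Net profit: ZAR 18,209.34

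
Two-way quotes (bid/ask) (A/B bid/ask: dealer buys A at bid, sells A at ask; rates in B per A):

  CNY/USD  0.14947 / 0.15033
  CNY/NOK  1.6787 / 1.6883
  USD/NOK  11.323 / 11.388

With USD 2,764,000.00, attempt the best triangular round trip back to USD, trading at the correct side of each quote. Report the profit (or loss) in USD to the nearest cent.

Best loop USD → NOK → CNY → USD:
USD 2,764,000.00 × 11.323 (sell USD at bid) = NOK 31,296,772.00
NOK 31,296,772.00 ÷ 1.6883 (buy CNY at ask) = CNY 18,537,447.14
CNY 18,537,447.14 × 0.14947 (sell CNY at bid) = USD 2,770,792.22

Net profit: USD 6,792.22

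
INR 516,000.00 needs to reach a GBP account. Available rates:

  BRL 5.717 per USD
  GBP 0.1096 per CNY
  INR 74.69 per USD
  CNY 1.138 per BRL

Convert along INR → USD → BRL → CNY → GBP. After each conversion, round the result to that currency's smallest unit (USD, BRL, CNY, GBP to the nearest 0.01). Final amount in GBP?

GBP 4,926.16

INR 516,000.00 ÷ 74.69 = USD 6,908.56
USD 6,908.56 × 5.717 = BRL 39,496.24
BRL 39,496.24 × 1.138 = CNY 44,946.72
CNY 44,946.72 × 0.1096 = GBP 4,926.16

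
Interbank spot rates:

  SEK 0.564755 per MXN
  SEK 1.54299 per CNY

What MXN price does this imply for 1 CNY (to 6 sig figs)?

1 CNY × 1.54299 = 1.54299 SEK
1.54299 SEK ÷ 0.564755 = 2.73214 MXN

CNY/MXN = 2.73214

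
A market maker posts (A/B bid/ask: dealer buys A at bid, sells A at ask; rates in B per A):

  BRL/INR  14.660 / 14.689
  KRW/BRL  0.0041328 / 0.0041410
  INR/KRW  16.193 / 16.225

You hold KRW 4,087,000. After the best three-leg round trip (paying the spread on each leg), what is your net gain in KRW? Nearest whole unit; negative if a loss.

Best loop KRW → INR → BRL → KRW:
KRW 4,087,000 ÷ 16.225 (buy INR at ask) = INR 251,895.22
INR 251,895.22 ÷ 14.689 (buy BRL at ask) = BRL 17,148.56
BRL 17,148.56 ÷ 0.0041410 (buy KRW at ask) = KRW 4,141,164

Net profit: KRW 54,164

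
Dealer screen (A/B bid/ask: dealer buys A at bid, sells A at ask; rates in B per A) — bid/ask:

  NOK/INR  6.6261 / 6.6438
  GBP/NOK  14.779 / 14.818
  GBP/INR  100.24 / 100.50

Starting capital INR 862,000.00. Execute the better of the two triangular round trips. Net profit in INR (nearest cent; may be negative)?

Best loop INR → NOK → GBP → INR:
INR 862,000.00 ÷ 6.6438 (buy NOK at ask) = NOK 129,745.03
NOK 129,745.03 ÷ 14.818 (buy GBP at ask) = GBP 8,755.91
GBP 8,755.91 × 100.24 (sell GBP at bid) = INR 877,692.09

Net profit: INR 15,692.09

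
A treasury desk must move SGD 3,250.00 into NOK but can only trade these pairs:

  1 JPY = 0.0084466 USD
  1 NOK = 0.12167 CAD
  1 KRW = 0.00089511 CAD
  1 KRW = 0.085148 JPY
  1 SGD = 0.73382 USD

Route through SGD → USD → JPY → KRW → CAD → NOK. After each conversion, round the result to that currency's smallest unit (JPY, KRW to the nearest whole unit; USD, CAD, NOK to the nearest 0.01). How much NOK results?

SGD 3,250.00 × 0.73382 = USD 2,384.91
USD 2,384.91 ÷ 0.0084466 = JPY 282,351
JPY 282,351 ÷ 0.085148 = KRW 3,316,003
KRW 3,316,003 × 0.00089511 = CAD 2,968.19
CAD 2,968.19 ÷ 0.12167 = NOK 24,395.41

NOK 24,395.41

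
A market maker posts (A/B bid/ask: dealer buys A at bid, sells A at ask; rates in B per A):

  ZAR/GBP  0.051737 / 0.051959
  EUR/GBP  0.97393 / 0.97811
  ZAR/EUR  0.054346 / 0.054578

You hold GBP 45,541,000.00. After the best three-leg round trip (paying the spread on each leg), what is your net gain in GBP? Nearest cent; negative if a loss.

Best loop GBP → ZAR → EUR → GBP:
GBP 45,541,000.00 ÷ 0.051959 (buy ZAR at ask) = ZAR 876,479,531.94
ZAR 876,479,531.94 × 0.054346 (sell ZAR at bid) = EUR 47,633,156.64
EUR 47,633,156.64 × 0.97393 (sell EUR at bid) = GBP 46,391,360.25

Net profit: GBP 850,360.25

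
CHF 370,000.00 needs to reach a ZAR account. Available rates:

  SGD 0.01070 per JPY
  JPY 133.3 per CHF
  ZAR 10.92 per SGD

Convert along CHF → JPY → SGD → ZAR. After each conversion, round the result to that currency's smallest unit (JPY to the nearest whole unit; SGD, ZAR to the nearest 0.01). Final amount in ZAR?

ZAR 5,762,862.92

CHF 370,000.00 × 133.3 = JPY 49,321,000
JPY 49,321,000 × 0.01070 = SGD 527,734.70
SGD 527,734.70 × 10.92 = ZAR 5,762,862.92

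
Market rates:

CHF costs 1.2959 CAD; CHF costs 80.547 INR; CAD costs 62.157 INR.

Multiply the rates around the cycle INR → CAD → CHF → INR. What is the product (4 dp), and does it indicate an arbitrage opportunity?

1.0000 (no arbitrage)

Around INR → CAD → CHF → INR: 1 ÷ 62.157 ÷ 1.2959 × 80.547 = 0.999972
Product ≈ 1 (deviation 0.003%, within rounding noise).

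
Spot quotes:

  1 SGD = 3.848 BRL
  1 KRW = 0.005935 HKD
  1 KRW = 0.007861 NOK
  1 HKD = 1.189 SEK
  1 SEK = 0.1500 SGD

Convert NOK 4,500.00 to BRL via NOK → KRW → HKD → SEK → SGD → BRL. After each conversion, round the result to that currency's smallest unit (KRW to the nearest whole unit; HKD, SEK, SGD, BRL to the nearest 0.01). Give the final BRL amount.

NOK 4,500.00 ÷ 0.007861 = KRW 572,446
KRW 572,446 × 0.005935 = HKD 3,397.47
HKD 3,397.47 × 1.189 = SEK 4,039.59
SEK 4,039.59 × 0.1500 = SGD 605.94
SGD 605.94 × 3.848 = BRL 2,331.66

BRL 2,331.66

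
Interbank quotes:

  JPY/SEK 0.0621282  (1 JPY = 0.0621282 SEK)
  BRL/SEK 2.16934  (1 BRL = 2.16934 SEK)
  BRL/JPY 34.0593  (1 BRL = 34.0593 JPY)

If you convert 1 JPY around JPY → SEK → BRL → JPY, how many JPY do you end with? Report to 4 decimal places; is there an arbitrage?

0.9754 (arbitrage exists)

Around JPY → SEK → BRL → JPY: 1 × 0.0621282 ÷ 2.16934 × 34.0593 = 0.975432
Product < 1; profitable direction is JPY → BRL → SEK → JPY.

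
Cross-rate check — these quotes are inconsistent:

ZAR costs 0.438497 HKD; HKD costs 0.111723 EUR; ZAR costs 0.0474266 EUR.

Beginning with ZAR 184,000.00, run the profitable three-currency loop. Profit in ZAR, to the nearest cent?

Profit: ZAR 6,066.27

Profitable loop is ZAR → HKD → EUR → ZAR:
ZAR 184,000.00 × 0.438497 = HKD 80,683.45
HKD 80,683.45 × 0.111723 = EUR 9,014.20
EUR 9,014.20 ÷ 0.0474266 = ZAR 190,066.27
Profit = ZAR 190,066.27 − ZAR 184,000.00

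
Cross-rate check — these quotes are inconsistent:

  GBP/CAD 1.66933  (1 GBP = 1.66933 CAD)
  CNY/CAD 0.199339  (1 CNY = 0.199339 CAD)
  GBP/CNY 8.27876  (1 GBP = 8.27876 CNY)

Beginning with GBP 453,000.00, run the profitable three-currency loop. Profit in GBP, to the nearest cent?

Profit: GBP 5,229.28

Profitable loop is GBP → CAD → CNY → GBP:
GBP 453,000.00 × 1.66933 = CAD 756,206.49
CAD 756,206.49 ÷ 0.199339 = CNY 3,793,570.20
CNY 3,793,570.20 ÷ 8.27876 = GBP 458,229.28
Profit = GBP 458,229.28 − GBP 453,000.00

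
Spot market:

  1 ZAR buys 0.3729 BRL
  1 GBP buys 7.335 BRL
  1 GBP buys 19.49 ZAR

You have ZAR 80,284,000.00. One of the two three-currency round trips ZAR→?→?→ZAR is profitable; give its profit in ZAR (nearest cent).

Profitable loop is ZAR → GBP → BRL → ZAR:
ZAR 80,284,000.00 ÷ 19.49 = GBP 4,119,240.64
GBP 4,119,240.64 × 7.335 = BRL 30,214,630.07
BRL 30,214,630.07 ÷ 0.3729 = ZAR 81,026,092.97
Profit = ZAR 81,026,092.97 − ZAR 80,284,000.00

Profit: ZAR 742,092.97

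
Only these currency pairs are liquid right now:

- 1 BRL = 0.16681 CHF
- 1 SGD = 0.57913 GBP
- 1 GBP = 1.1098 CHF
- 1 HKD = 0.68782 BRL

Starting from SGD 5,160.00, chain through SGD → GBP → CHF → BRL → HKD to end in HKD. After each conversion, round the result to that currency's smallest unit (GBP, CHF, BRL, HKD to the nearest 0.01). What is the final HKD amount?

HKD 28,905.06

SGD 5,160.00 × 0.57913 = GBP 2,988.31
GBP 2,988.31 × 1.1098 = CHF 3,316.43
CHF 3,316.43 ÷ 0.16681 = BRL 19,881.48
BRL 19,881.48 ÷ 0.68782 = HKD 28,905.06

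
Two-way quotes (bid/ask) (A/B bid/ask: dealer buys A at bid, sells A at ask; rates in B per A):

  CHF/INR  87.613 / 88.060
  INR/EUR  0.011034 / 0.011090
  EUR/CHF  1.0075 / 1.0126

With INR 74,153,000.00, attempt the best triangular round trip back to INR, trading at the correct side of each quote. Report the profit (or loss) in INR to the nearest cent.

Best loop INR → CHF → EUR → INR:
INR 74,153,000.00 ÷ 88.060 (buy CHF at ask) = CHF 842,073.59
CHF 842,073.59 ÷ 1.0126 (buy EUR at ask) = EUR 831,595.48
EUR 831,595.48 ÷ 0.011090 (buy INR at ask) = INR 74,986,067.01

Net profit: INR 833,067.01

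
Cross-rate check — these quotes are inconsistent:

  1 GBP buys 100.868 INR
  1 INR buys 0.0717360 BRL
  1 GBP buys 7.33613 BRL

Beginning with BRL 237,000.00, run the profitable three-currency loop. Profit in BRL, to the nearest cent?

Profit: BRL 3,283.97

Profitable loop is BRL → INR → GBP → BRL:
BRL 237,000.00 ÷ 0.0717360 = INR 3,303,780.53
INR 3,303,780.53 ÷ 100.868 = GBP 32,753.50
GBP 32,753.50 × 7.33613 = BRL 240,283.97
Profit = BRL 240,283.97 − BRL 237,000.00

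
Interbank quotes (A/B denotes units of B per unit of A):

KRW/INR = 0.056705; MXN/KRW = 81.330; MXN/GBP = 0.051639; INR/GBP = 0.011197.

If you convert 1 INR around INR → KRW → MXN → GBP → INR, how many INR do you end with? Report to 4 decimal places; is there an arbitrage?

1.0000 (no arbitrage)

Around INR → KRW → MXN → GBP → INR: 1 ÷ 0.056705 ÷ 81.330 × 0.051639 ÷ 0.011197 = 1.000009
Product ≈ 1 (deviation 0.001%, within rounding noise).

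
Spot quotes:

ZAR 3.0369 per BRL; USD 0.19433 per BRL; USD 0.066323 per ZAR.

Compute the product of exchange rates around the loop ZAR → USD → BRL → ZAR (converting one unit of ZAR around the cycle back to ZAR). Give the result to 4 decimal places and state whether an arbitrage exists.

Around ZAR → USD → BRL → ZAR: 1 × 0.066323 ÷ 0.19433 × 3.0369 = 1.036465
Product > 1; profitable direction is ZAR → USD → BRL → ZAR.

1.0365 (arbitrage exists)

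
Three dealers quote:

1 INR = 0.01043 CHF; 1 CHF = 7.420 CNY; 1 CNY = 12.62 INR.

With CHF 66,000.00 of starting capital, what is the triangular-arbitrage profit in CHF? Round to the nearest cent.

Profitable loop is CHF → INR → CNY → CHF:
CHF 66,000.00 ÷ 0.01043 = INR 6,327,900.29
INR 6,327,900.29 ÷ 12.62 = CNY 501,418.41
CNY 501,418.41 ÷ 7.420 = CHF 67,576.60
Profit = CHF 67,576.60 − CHF 66,000.00

Profit: CHF 1,576.60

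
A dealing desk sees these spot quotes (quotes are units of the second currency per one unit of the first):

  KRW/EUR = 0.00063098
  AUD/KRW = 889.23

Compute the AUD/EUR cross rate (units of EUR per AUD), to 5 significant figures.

AUD/EUR = 0.56109

1 AUD × 889.23 = 889.23 KRW
889.23 KRW × 0.00063098 = 0.561086 EUR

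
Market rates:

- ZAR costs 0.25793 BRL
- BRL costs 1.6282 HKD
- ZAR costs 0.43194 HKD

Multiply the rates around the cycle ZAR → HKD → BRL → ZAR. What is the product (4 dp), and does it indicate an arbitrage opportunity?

1.0285 (arbitrage exists)

Around ZAR → HKD → BRL → ZAR: 1 × 0.43194 ÷ 1.6282 ÷ 0.25793 = 1.028523
Product > 1; profitable direction is ZAR → HKD → BRL → ZAR.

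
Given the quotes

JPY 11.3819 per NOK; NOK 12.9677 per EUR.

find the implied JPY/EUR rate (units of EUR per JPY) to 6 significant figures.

1 JPY ÷ 11.3819 = 0.0878588 NOK
0.0878588 NOK ÷ 12.9677 = 0.0067752 EUR

JPY/EUR = 0.00677520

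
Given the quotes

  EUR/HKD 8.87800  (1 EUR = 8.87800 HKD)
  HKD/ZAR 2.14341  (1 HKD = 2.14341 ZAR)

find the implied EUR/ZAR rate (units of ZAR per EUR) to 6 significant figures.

EUR/ZAR = 19.0292

1 EUR × 8.87800 = 8.878 HKD
8.878 HKD × 2.14341 = 19.0292 ZAR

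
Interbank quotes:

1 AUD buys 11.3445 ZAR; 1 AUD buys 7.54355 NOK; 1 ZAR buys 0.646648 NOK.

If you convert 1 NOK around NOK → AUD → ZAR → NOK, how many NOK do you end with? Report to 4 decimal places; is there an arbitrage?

0.9725 (arbitrage exists)

Around NOK → AUD → ZAR → NOK: 1 ÷ 7.54355 × 11.3445 × 0.646648 = 0.972473
Product < 1; profitable direction is NOK → ZAR → AUD → NOK.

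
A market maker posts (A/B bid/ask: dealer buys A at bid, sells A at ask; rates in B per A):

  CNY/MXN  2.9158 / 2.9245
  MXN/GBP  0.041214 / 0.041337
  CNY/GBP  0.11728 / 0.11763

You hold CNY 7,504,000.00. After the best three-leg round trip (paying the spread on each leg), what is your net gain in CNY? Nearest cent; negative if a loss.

Best loop CNY → MXN → GBP → CNY:
CNY 7,504,000.00 × 2.9158 (sell CNY at bid) = MXN 21,880,163.20
MXN 21,880,163.20 × 0.041214 (sell MXN at bid) = GBP 901,769.05
GBP 901,769.05 ÷ 0.11763 (buy CNY at ask) = CNY 7,666,148.48

Net profit: CNY 162,148.48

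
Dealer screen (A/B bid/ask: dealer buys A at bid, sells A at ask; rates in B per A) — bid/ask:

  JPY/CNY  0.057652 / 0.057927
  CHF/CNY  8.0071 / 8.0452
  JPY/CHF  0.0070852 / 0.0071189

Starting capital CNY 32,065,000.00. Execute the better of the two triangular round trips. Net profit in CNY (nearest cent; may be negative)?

Net profit: CNY 212,202.35

Best loop CNY → CHF → JPY → CNY:
CNY 32,065,000.00 ÷ 8.0452 (buy CHF at ask) = CHF 3,985,606.32
CHF 3,985,606.32 ÷ 0.0071189 (buy JPY at ask) = JPY 559,862,665
JPY 559,862,665 × 0.057652 (sell JPY at bid) = CNY 32,277,202.35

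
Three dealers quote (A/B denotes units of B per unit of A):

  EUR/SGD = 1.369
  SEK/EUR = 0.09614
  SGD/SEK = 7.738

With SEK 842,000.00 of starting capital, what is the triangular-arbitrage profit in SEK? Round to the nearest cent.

Profitable loop is SEK → EUR → SGD → SEK:
SEK 842,000.00 × 0.09614 = EUR 80,949.88
EUR 80,949.88 × 1.369 = SGD 110,820.39
SGD 110,820.39 × 7.738 = SEK 857,528.14
Profit = SEK 857,528.14 − SEK 842,000.00

Profit: SEK 15,528.14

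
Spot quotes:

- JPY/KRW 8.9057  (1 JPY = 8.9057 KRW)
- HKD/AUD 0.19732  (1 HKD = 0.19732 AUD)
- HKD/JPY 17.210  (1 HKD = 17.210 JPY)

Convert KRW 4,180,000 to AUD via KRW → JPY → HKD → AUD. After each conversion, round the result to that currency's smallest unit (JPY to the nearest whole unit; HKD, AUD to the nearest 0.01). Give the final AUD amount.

AUD 5,381.44

KRW 4,180,000 ÷ 8.9057 = JPY 469,362
JPY 469,362 ÷ 17.210 = HKD 27,272.63
HKD 27,272.63 × 0.19732 = AUD 5,381.44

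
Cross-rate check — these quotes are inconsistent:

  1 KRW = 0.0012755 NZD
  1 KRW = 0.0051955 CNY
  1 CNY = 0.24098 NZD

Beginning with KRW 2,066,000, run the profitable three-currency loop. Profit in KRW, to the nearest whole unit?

Profit: KRW 38,759

Profitable loop is KRW → NZD → CNY → KRW:
KRW 2,066,000 × 0.0012755 = NZD 2,635.18
NZD 2,635.18 ÷ 0.24098 = CNY 10,935.28
CNY 10,935.28 ÷ 0.0051955 = KRW 2,104,759
Profit = KRW 2,104,759 − KRW 2,066,000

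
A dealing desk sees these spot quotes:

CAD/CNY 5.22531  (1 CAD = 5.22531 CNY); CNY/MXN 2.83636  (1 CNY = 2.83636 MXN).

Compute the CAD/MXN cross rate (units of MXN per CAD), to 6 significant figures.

CAD/MXN = 14.8209

1 CAD × 5.22531 = 5.22531 CNY
5.22531 CNY × 2.83636 = 14.8209 MXN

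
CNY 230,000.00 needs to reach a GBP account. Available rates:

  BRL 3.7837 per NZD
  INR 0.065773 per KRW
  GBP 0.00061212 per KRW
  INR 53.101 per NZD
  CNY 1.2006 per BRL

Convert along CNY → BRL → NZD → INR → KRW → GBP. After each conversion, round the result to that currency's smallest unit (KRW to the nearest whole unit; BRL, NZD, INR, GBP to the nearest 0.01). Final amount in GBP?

GBP 25,020.99

CNY 230,000.00 ÷ 1.2006 = BRL 191,570.88
BRL 191,570.88 ÷ 3.7837 = NZD 50,630.57
NZD 50,630.57 × 53.101 = INR 2,688,533.90
INR 2,688,533.90 ÷ 0.065773 = KRW 40,875,951
KRW 40,875,951 × 0.00061212 = GBP 25,020.99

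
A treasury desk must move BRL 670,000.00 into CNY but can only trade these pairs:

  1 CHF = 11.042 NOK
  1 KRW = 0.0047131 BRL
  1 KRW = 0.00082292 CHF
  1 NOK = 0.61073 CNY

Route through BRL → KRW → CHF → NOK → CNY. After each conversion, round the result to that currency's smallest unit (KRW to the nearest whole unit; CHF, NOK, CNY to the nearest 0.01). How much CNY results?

BRL 670,000.00 ÷ 0.0047131 = KRW 142,156,967
KRW 142,156,967 × 0.00082292 = CHF 116,983.81
CHF 116,983.81 × 11.042 = NOK 1,291,735.23
NOK 1,291,735.23 × 0.61073 = CNY 788,901.46

CNY 788,901.46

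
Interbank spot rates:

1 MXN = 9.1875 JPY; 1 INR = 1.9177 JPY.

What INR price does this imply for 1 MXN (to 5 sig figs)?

1 MXN × 9.1875 = 9.1875 JPY
9.1875 JPY ÷ 1.9177 = 4.7909 INR

MXN/INR = 4.7909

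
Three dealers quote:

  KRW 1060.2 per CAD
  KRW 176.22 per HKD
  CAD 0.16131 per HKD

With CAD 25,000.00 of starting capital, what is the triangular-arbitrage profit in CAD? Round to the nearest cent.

Profitable loop is CAD → HKD → KRW → CAD:
CAD 25,000.00 ÷ 0.16131 = HKD 154,981.09
HKD 154,981.09 × 176.22 = KRW 27,310,768
KRW 27,310,768 ÷ 1060.2 = CAD 25,760.02
Profit = CAD 25,760.02 − CAD 25,000.00

Profit: CAD 760.02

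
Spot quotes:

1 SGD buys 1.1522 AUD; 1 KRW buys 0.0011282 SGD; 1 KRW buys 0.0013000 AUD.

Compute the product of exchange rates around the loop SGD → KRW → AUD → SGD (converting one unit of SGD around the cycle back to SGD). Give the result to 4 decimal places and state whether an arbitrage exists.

Around SGD → KRW → AUD → SGD: 1 ÷ 0.0011282 × 0.0013000 ÷ 1.1522 = 1.000068
Product ≈ 1 (deviation 0.007%, within rounding noise).

1.0001 (no arbitrage)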